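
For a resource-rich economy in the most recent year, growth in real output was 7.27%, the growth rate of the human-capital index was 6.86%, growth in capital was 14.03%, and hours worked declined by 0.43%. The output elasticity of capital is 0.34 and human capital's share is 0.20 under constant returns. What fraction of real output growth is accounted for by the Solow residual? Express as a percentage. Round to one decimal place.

Labor's share = 1 − 0.34 − 0.2 = 0.46.
Capital: 0.34 × 14.03 = 4.7702 pp.
The human-capital index: 0.2 × 6.86 = 1.372 pp.
Hours worked: 0.46 × (-0.43) = -0.1978 pp.
TFP growth = 7.27 − 5.9444 = 1.3256%.
TFP share of growth = 1.3256 / 7.27 × 100 = 18.234%.

The Solow residual accounted for 18.2% of growth.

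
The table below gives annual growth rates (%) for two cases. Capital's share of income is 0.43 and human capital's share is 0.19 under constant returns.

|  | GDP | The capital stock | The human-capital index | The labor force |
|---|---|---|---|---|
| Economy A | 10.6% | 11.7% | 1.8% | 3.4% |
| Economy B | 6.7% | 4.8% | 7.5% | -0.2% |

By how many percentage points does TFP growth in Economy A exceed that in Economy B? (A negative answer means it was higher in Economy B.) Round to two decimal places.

Labor's share = 1 − 0.43 − 0.19 = 0.38.
Economy A: TFP = 10.6 − 5.031 − 0.342 − 1.292 = 3.935%.
Economy B: TFP = 6.7 − 2.064 − 1.425 + 0.076 = 3.287%.
Difference = 3.935 − (3.287) = 0.648 pp.

0.65 percentage points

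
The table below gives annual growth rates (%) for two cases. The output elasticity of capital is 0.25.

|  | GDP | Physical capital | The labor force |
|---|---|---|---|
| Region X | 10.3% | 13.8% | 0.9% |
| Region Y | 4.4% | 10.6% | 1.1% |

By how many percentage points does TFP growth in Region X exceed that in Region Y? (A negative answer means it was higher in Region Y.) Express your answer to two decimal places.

5.25 percentage points

Labor's share = 1 − 0.25 = 0.75.
Region X: TFP = 10.3 − 3.45 − 0.675 = 6.175%.
Region Y: TFP = 4.4 − 2.65 − 0.825 = 0.925%.
Difference = 6.175 − (0.925) = 5.25 pp.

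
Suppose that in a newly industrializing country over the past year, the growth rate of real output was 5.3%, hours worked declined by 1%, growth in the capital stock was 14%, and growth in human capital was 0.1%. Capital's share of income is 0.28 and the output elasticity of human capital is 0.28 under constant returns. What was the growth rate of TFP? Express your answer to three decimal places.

TFP growth was 1.792%.

Labor's share = 1 − 0.28 − 0.28 = 0.44.
The capital stock: 0.28 × 14 = 3.92 pp.
Human capital: 0.28 × 0.1 = 0.028 pp.
Hours worked: 0.44 × (-1) = -0.44 pp.
TFP growth = 5.3 − 3.508 = 1.792%.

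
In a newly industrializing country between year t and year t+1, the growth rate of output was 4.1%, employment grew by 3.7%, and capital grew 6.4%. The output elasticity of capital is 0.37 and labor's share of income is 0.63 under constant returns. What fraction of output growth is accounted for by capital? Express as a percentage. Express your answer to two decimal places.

Capital contributed 0.37 × 6.4 = 2.368 pp.
Share of growth = 2.368 / 4.1 × 100 = 57.7561%.

Capital accounted for 57.76% of growth.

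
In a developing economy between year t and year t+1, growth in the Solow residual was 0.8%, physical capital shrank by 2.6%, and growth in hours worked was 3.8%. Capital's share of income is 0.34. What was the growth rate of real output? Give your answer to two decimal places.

Real output growth was 2.42%.

Labor's share = 1 − 0.34 = 0.66.
Physical capital: 0.34 × (-2.6) = -0.884 pp.
Hours worked: 0.66 × 3.8 = 2.508 pp.
Output growth = 0.8 + 1.624 = 2.424%.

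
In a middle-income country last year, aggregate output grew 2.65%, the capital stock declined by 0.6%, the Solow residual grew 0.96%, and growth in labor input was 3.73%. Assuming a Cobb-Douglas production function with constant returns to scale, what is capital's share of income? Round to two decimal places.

Capital's share of income is 0.47.

gY = gA + α·gK + (1−α)·gL, so gY − gA − gL = α(gK − gL).
2.65 − 0.96 − 3.73 = α × (-0.6 − 3.73).
-2.04 = -4.33 α, so α = 0.4711.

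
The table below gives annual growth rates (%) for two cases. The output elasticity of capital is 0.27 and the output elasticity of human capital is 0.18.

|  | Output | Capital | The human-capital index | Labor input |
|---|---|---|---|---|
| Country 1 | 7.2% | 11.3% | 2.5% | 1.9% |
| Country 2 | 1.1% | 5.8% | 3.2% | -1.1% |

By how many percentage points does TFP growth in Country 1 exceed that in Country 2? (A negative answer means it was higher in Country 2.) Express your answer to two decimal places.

Labor's share = 1 − 0.27 − 0.18 = 0.55.
Country 1: TFP = 7.2 − 3.051 − 0.45 − 1.045 = 2.654%.
Country 2: TFP = 1.1 − 1.566 − 0.576 + 0.605 = -0.437%.
Difference = 2.654 − (-0.437) = 3.091 pp.

3.09 percentage points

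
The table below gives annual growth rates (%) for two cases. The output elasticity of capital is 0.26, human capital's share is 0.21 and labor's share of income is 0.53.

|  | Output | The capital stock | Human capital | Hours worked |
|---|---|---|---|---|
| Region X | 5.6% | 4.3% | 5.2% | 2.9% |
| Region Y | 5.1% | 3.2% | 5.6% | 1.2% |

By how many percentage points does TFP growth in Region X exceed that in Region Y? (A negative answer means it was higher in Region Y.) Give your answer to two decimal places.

-0.60 percentage points

Labor's share = 1 − 0.26 − 0.21 = 0.53.
Region X: TFP = 5.6 − 1.118 − 1.092 − 1.537 = 1.853%.
Region Y: TFP = 5.1 − 0.832 − 1.176 − 0.636 = 2.456%.
Difference = 1.853 − (2.456) = -0.603 pp.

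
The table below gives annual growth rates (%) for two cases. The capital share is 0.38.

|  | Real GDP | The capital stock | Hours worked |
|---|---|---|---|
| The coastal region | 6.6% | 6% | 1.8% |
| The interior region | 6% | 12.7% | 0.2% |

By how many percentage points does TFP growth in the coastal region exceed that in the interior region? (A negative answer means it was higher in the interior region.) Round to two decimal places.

2.15 percentage points

Labor's share = 1 − 0.38 = 0.62.
The coastal region: TFP = 6.6 − 2.28 − 1.116 = 3.204%.
The interior region: TFP = 6 − 4.826 − 0.124 = 1.05%.
Difference = 3.204 − (1.05) = 2.154 pp.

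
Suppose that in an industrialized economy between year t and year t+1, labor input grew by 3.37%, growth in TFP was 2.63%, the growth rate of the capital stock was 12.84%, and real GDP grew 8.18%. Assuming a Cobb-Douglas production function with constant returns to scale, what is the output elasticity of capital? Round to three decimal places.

gY = gA + α·gK + (1−α)·gL, so gY − gA − gL = α(gK − gL).
8.18 − 2.63 − 3.37 = α × (12.84 − 3.37).
2.18 = 9.47 α, so α = 0.2302.

α = 0.230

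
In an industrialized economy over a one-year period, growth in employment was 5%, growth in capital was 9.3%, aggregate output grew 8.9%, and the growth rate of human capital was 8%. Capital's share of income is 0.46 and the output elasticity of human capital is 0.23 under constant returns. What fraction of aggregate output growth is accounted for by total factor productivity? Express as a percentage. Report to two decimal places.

Labor's share = 1 − 0.46 − 0.23 = 0.31.
Capital: 0.46 × 9.3 = 4.278 pp.
Human capital: 0.23 × 8 = 1.84 pp.
Employment: 0.31 × 5 = 1.55 pp.
TFP growth = 8.9 − 7.668 = 1.232%.
TFP share of growth = 1.232 / 8.9 × 100 = 13.8427%.

Total factor productivity accounted for 13.84% of growth.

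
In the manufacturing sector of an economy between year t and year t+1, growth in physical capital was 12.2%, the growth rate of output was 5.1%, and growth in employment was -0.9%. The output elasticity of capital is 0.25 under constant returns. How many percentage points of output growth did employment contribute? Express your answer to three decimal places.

Labor's share = 1 − 0.25 = 0.75.
Contribution = share × growth = 0.75 × (-0.9) = -0.675 pp.

-0.675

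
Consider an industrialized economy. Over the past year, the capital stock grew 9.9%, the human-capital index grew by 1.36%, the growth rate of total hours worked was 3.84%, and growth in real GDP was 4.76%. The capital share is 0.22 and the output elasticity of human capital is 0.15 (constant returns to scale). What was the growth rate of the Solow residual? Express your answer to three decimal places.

Labor's share = 1 − 0.22 − 0.15 = 0.63.
The capital stock: 0.22 × 9.9 = 2.178 pp.
The human-capital index: 0.15 × 1.36 = 0.204 pp.
Total hours worked: 0.63 × 3.84 = 2.4192 pp.
TFP growth = 4.76 − 4.8012 = -0.0412%.

-0.041%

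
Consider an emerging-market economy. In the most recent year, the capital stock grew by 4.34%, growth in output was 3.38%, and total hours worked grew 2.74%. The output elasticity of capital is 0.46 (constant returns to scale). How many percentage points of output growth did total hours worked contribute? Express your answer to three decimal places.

Labor's share = 1 − 0.46 = 0.54.
Contribution = share × growth = 0.54 × 2.74 = 1.4796 pp.

1.480 pp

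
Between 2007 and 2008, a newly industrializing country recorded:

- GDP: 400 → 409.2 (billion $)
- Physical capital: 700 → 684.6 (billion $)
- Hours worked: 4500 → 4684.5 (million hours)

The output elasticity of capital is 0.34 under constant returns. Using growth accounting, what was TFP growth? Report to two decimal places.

GDP growth = (409.2 − 400) / 400 = 2.3%.
Physical capital growth = (684.6 − 700) / 700 = -2.2%.
Hours worked growth = (4684.5 − 4500) / 4500 = 4.1%.
Labor's share = 1 − 0.34 = 0.66.
Physical capital: 0.34 × (-2.2) = -0.748 pp.
Hours worked: 0.66 × 4.1 = 2.706 pp.
TFP growth = 2.3 − 1.958 = 0.342%.

0.34%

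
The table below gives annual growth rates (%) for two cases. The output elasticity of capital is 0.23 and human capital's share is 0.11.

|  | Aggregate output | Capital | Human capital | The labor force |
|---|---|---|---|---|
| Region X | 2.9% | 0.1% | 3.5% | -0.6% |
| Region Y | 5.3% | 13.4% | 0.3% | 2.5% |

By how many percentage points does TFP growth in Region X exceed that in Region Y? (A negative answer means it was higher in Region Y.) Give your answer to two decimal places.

2.35 percentage points

Labor's share = 1 − 0.23 − 0.11 = 0.66.
Region X: TFP = 2.9 − 0.023 − 0.385 + 0.396 = 2.888%.
Region Y: TFP = 5.3 − 3.082 − 0.033 − 1.65 = 0.535%.
Difference = 2.888 − (0.535) = 2.353 pp.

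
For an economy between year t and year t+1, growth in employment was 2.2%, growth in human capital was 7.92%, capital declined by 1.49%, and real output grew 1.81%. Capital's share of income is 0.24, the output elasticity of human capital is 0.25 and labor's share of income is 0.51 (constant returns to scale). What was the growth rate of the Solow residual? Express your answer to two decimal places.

-0.93%

Labor's share = 1 − 0.24 − 0.25 = 0.51.
Capital: 0.24 × (-1.49) = -0.3576 pp.
Human capital: 0.25 × 7.92 = 1.98 pp.
Employment: 0.51 × 2.2 = 1.122 pp.
TFP growth = 1.81 − 2.7444 = -0.9344%.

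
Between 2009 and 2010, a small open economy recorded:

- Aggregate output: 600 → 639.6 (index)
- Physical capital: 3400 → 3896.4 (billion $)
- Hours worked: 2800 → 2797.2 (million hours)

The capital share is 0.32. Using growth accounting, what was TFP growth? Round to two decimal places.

Aggregate output growth = (639.6 − 600) / 600 = 6.6%.
Physical capital growth = (3896.4 − 3400) / 3400 = 14.6%.
Hours worked growth = (2797.2 − 2800) / 2800 = -0.1%.
Labor's share = 1 − 0.32 = 0.68.
Physical capital: 0.32 × 14.6 = 4.672 pp.
Hours worked: 0.68 × (-0.1) = -0.068 pp.
TFP growth = 6.6 − 4.604 = 1.996%.

TFP growth was 2.00%.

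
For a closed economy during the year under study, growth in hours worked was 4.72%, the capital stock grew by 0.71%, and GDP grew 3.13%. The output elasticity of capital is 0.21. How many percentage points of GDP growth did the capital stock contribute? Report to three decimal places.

Contribution = share × growth = 0.21 × 0.71 = 0.1491 pp.

0.149 pp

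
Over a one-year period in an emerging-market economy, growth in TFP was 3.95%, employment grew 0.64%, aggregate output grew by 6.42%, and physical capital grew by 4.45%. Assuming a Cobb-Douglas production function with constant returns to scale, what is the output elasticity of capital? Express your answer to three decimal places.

The output elasticity of capital is 0.480.

gY = gA + α·gK + (1−α)·gL, so gY − gA − gL = α(gK − gL).
6.42 − 3.95 − 0.64 = α × (4.45 − 0.64).
1.83 = 3.81 α, so α = 0.48031.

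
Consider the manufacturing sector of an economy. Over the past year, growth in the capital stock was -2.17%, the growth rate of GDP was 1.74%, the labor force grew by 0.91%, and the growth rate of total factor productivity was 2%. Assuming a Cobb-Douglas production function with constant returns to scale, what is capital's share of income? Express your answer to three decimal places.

gY = gA + α·gK + (1−α)·gL, so gY − gA − gL = α(gK − gL).
1.74 − 2 − 0.91 = α × (-2.17 − 0.91).
-1.17 = -3.08 α, so α = 0.37987.

Capital's share of income is 0.380.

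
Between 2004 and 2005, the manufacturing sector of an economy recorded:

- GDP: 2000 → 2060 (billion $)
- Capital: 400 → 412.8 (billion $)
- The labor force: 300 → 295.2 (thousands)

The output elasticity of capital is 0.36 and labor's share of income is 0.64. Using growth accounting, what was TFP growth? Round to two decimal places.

GDP growth = (2060 − 2000) / 2000 = 3%.
Capital growth = (412.8 − 400) / 400 = 3.2%.
The labor force growth = (295.2 − 300) / 300 = -1.6%.
Labor's share = 1 − 0.36 = 0.64.
Capital: 0.36 × 3.2 = 1.152 pp.
The labor force: 0.64 × (-1.6) = -1.024 pp.
TFP growth = 3 − 0.128 = 2.872%.

2.87%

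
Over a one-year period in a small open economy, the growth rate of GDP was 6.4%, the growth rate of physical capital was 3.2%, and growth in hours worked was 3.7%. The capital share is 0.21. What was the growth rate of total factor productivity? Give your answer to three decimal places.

2.805%

Labor's share = 1 − 0.21 = 0.79.
Physical capital: 0.21 × 3.2 = 0.672 pp.
Hours worked: 0.79 × 3.7 = 2.923 pp.
TFP growth = 6.4 − 3.595 = 2.805%.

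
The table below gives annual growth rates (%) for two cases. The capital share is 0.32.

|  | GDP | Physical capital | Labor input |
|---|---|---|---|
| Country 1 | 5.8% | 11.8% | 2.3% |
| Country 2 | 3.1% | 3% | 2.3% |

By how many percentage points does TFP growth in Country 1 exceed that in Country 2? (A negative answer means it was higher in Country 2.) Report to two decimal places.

Labor's share = 1 − 0.32 = 0.68.
Country 1: TFP = 5.8 − 3.776 − 1.564 = 0.46%.
Country 2: TFP = 3.1 − 0.96 − 1.564 = 0.576%.
Difference = 0.46 − (0.576) = -0.116 pp.

-0.12 percentage points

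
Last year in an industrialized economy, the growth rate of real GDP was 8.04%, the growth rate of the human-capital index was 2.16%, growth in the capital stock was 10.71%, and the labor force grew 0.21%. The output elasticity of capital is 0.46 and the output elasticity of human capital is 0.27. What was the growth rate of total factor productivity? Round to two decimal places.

2.47%

Labor's share = 1 − 0.46 − 0.27 = 0.27.
The capital stock: 0.46 × 10.71 = 4.9266 pp.
The human-capital index: 0.27 × 2.16 = 0.5832 pp.
The labor force: 0.27 × 0.21 = 0.0567 pp.
TFP growth = 8.04 − 5.5665 = 2.4735%.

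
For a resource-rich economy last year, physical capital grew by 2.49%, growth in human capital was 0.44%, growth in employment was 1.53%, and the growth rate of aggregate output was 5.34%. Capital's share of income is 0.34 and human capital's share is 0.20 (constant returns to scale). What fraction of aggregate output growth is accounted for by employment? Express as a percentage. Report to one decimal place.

13.2%

Labor's share = 1 − 0.34 − 0.2 = 0.46.
Employment contributed 0.46 × 1.53 = 0.7038 pp.
Share of growth = 0.7038 / 5.34 × 100 = 13.18%.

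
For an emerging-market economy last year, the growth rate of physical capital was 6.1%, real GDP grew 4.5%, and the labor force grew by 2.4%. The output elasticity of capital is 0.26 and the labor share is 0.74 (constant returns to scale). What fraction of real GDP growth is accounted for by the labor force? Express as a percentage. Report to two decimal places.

Labor's share = 1 − 0.26 = 0.74.
The labor force contributed 0.74 × 2.4 = 1.776 pp.
Share of growth = 1.776 / 4.5 × 100 = 39.4667%.

39.47%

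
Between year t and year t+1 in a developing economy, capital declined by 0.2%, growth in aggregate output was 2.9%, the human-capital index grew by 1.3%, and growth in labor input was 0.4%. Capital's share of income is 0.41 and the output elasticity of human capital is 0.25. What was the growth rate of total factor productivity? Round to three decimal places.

Total factor productivity growth was 2.521%.

Labor's share = 1 − 0.41 − 0.25 = 0.34.
Capital: 0.41 × (-0.2) = -0.082 pp.
The human-capital index: 0.25 × 1.3 = 0.325 pp.
Labor input: 0.34 × 0.4 = 0.136 pp.
TFP growth = 2.9 − 0.379 = 2.521%.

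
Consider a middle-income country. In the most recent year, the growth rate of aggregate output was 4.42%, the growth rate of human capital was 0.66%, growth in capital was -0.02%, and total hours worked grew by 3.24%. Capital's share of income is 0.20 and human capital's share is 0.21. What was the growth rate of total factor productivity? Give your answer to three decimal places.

2.374%

Labor's share = 1 − 0.2 − 0.21 = 0.59.
Capital: 0.2 × (-0.02) = -0.004 pp.
Human capital: 0.21 × 0.66 = 0.1386 pp.
Total hours worked: 0.59 × 3.24 = 1.9116 pp.
TFP growth = 4.42 − 2.0462 = 2.3738%.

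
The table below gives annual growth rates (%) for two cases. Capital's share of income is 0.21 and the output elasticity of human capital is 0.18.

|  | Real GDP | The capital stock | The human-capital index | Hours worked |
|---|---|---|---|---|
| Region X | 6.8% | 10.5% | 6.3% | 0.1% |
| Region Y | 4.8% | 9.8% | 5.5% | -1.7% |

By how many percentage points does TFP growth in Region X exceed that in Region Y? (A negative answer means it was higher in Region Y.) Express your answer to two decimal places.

0.61 percentage points

Labor's share = 1 − 0.21 − 0.18 = 0.61.
Region X: TFP = 6.8 − 2.205 − 1.134 − 0.061 = 3.4%.
Region Y: TFP = 4.8 − 2.058 − 0.99 + 1.037 = 2.789%.
Difference = 3.4 − (2.789) = 0.611 pp.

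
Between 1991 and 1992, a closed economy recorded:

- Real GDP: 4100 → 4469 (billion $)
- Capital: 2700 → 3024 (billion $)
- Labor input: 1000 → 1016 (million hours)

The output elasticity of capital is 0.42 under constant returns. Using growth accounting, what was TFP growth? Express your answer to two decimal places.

3.03%

Real GDP growth = (4469 − 4100) / 4100 = 9%.
Capital growth = (3024 − 2700) / 2700 = 12%.
Labor input growth = (1016 − 1000) / 1000 = 1.6%.
Labor's share = 1 − 0.42 = 0.58.
Capital: 0.42 × 12 = 5.04 pp.
Labor input: 0.58 × 1.6 = 0.928 pp.
TFP growth = 9 − 5.968 = 3.032%.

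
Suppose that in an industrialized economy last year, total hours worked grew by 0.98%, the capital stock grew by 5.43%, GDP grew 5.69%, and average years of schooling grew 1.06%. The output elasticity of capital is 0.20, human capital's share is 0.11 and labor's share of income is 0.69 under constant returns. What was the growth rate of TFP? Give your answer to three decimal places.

Labor's share = 1 − 0.2 − 0.11 = 0.69.
The capital stock: 0.2 × 5.43 = 1.086 pp.
Average years of schooling: 0.11 × 1.06 = 0.1166 pp.
Total hours worked: 0.69 × 0.98 = 0.6762 pp.
TFP growth = 5.69 − 1.8788 = 3.8112%.

3.811%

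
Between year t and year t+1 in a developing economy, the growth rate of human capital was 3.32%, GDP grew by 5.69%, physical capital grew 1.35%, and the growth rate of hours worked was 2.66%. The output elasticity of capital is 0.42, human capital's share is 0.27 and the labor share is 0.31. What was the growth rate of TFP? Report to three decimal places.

3.402%

Labor's share = 1 − 0.42 − 0.27 = 0.31.
Physical capital: 0.42 × 1.35 = 0.567 pp.
Human capital: 0.27 × 3.32 = 0.8964 pp.
Hours worked: 0.31 × 2.66 = 0.8246 pp.
TFP growth = 5.69 − 2.288 = 3.402%.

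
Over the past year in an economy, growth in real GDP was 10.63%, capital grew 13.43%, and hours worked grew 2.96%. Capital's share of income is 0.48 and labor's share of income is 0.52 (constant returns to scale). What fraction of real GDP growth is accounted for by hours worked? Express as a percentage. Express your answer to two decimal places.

Labor's share = 1 − 0.48 = 0.52.
Hours worked contributed 0.52 × 2.96 = 1.5392 pp.
Share of growth = 1.5392 / 10.63 × 100 = 14.4798%.

14.48%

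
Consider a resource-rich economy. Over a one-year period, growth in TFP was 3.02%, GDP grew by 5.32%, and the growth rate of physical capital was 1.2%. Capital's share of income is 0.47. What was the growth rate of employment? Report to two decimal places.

Labor's share = 1 − 0.47 = 0.53.
gY = gA + 0.47×1.2 + 0.53×g.
0.53×g = 5.32 − 3.02 − 0.564 = 1.736.
g = 1.736 / 0.53 = 3.2755%.

Employment grew 3.28%.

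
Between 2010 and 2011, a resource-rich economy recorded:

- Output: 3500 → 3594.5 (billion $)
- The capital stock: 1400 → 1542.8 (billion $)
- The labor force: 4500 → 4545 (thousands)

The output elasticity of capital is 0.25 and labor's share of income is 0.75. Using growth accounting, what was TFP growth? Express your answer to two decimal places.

Output growth = (3594.5 − 3500) / 3500 = 2.7%.
The capital stock growth = (1542.8 − 1400) / 1400 = 10.2%.
The labor force growth = (4545 − 4500) / 4500 = 1%.
Labor's share = 1 − 0.25 = 0.75.
The capital stock: 0.25 × 10.2 = 2.55 pp.
The labor force: 0.75 × 1 = 0.75 pp.
TFP growth = 2.7 − 3.3 = -0.6%.

-0.60%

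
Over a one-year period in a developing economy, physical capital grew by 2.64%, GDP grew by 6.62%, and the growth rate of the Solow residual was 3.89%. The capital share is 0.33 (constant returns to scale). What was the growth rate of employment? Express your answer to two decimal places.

Labor's share = 1 − 0.33 = 0.67.
gY = gA + 0.33×2.64 + 0.67×g.
0.67×g = 6.62 − 3.89 − 0.8712 = 1.8588.
g = 1.8588 / 0.67 = 2.7743%.

Employment growth was 2.77%.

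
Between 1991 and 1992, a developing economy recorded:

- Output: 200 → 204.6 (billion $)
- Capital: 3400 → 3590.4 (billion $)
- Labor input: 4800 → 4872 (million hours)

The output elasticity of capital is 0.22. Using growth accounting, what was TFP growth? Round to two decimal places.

Output growth = (204.6 − 200) / 200 = 2.3%.
Capital growth = (3590.4 − 3400) / 3400 = 5.6%.
Labor input growth = (4872 − 4800) / 4800 = 1.5%.
Labor's share = 1 − 0.22 = 0.78.
Capital: 0.22 × 5.6 = 1.232 pp.
Labor input: 0.78 × 1.5 = 1.17 pp.
TFP growth = 2.3 − 2.402 = -0.102%.

-0.10%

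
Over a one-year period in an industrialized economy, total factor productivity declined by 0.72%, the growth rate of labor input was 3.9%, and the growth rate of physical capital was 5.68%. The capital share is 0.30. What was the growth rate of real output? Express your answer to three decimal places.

Real output grew 3.714%.

Labor's share = 1 − 0.3 = 0.7.
Physical capital: 0.3 × 5.68 = 1.704 pp.
Labor input: 0.7 × 3.9 = 2.73 pp.
Output growth = -0.72 + 4.434 = 3.714%.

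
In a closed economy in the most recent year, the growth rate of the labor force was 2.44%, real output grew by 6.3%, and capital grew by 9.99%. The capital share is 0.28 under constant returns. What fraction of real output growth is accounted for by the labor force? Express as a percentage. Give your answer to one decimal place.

The labor force accounted for 27.9% of growth.

Labor's share = 1 − 0.28 = 0.72.
The labor force contributed 0.72 × 2.44 = 1.7568 pp.
Share of growth = 1.7568 / 6.3 × 100 = 27.886%.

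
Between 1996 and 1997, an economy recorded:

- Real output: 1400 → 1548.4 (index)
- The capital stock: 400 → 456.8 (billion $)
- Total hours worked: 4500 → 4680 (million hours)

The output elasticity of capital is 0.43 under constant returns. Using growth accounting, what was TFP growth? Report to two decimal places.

2.21%

Real output growth = (1548.4 − 1400) / 1400 = 10.6%.
The capital stock growth = (456.8 − 400) / 400 = 14.2%.
Total hours worked growth = (4680 − 4500) / 4500 = 4%.
Labor's share = 1 − 0.43 = 0.57.
The capital stock: 0.43 × 14.2 = 6.106 pp.
Total hours worked: 0.57 × 4 = 2.28 pp.
TFP growth = 10.6 − 8.386 = 2.214%.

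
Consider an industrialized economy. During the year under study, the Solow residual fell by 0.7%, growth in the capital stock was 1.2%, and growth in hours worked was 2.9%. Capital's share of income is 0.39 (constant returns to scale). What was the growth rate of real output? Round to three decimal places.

Labor's share = 1 − 0.39 = 0.61.
The capital stock: 0.39 × 1.2 = 0.468 pp.
Hours worked: 0.61 × 2.9 = 1.769 pp.
Output growth = -0.7 + 2.237 = 1.537%.

Real output grew 1.537%.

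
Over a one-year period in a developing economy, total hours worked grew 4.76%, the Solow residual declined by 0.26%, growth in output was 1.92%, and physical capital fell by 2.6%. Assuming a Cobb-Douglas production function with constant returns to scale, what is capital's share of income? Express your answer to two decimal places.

Capital's share of income is 0.35.

gY = gA + α·gK + (1−α)·gL, so gY − gA − gL = α(gK − gL).
1.92 + 0.26 − 4.76 = α × (-2.6 − 4.76).
-2.58 = -7.36 α, so α = 0.3505.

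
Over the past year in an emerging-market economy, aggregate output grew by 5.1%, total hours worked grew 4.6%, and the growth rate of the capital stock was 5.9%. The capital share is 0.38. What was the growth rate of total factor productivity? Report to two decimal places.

Labor's share = 1 − 0.38 = 0.62.
The capital stock: 0.38 × 5.9 = 2.242 pp.
Total hours worked: 0.62 × 4.6 = 2.852 pp.
TFP growth = 5.1 − 5.094 = 0.006%.

Total factor productivity growth was 0.01%.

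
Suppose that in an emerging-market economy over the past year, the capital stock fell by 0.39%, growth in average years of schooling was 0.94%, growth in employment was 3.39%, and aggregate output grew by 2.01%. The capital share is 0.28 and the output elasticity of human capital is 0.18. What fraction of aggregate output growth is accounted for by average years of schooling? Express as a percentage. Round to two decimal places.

Average years of schooling contributed 0.18 × 0.94 = 0.1692 pp.
Share of growth = 0.1692 / 2.01 × 100 = 8.4179%.

8.42%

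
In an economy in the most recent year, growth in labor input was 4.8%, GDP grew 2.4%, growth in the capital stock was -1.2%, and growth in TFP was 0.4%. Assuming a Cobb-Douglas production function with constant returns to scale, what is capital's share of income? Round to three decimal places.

0.467

gY = gA + α·gK + (1−α)·gL, so gY − gA − gL = α(gK − gL).
2.4 − 0.4 − 4.8 = α × (-1.2 − 4.8).
-2.8 = -6 α, so α = 0.46667.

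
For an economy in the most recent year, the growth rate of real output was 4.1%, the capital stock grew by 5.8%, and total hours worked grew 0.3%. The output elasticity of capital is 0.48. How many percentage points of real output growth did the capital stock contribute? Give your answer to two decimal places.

2.78 percentage points

Contribution = share × growth = 0.48 × 5.8 = 2.784 pp.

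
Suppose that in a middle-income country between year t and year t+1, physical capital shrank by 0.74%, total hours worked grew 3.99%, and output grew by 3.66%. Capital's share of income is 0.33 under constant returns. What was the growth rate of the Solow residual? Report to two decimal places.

Labor's share = 1 − 0.33 = 0.67.
Physical capital: 0.33 × (-0.74) = -0.2442 pp.
Total hours worked: 0.67 × 3.99 = 2.6733 pp.
TFP growth = 3.66 − 2.4291 = 1.2309%.

1.23%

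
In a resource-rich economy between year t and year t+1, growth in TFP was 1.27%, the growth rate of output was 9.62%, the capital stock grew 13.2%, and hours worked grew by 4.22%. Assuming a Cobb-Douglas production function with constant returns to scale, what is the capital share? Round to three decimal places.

gY = gA + α·gK + (1−α)·gL, so gY − gA − gL = α(gK − gL).
9.62 − 1.27 − 4.22 = α × (13.2 − 4.22).
4.13 = 8.98 α, so α = 0.45991.

α = 0.460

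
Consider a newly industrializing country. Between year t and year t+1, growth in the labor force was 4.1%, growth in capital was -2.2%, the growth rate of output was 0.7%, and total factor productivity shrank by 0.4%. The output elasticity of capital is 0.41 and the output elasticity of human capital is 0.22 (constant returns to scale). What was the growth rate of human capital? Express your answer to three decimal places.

Labor's share = 1 − 0.41 − 0.22 = 0.37.
gY = gA + 0.41×(-2.2) + 0.37×4.1 + 0.22×g.
0.22×g = 0.7 + 0.4 − 0.615 = 0.485.
g = 0.485 / 0.22 = 2.20455%.

2.205%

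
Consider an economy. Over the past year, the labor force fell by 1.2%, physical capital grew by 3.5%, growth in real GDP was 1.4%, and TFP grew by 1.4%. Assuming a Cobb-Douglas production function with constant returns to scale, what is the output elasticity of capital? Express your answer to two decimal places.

0.26

gY = gA + α·gK + (1−α)·gL, so gY − gA − gL = α(gK − gL).
1.4 − 1.4 + 1.2 = α × (3.5 − (-1.2)).
1.2 = 4.7 α, so α = 0.2553.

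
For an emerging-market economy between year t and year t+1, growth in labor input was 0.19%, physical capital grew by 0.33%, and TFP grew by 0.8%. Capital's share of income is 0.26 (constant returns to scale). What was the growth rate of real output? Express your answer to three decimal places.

Real output grew 1.026%.

Labor's share = 1 − 0.26 = 0.74.
Physical capital: 0.26 × 0.33 = 0.0858 pp.
Labor input: 0.74 × 0.19 = 0.1406 pp.
Output growth = 0.8 + 0.2264 = 1.0264%.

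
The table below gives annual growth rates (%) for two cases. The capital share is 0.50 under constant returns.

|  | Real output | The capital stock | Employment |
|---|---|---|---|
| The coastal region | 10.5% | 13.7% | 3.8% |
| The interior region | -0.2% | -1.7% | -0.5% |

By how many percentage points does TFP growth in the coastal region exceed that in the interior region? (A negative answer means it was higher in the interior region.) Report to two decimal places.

0.85 percentage points

Labor's share = 1 − 0.5 = 0.5.
The coastal region: TFP = 10.5 − 6.85 − 1.9 = 1.75%.
The interior region: TFP = -0.2 + 0.85 + 0.25 = 0.9%.
Difference = 1.75 − (0.9) = 0.85 pp.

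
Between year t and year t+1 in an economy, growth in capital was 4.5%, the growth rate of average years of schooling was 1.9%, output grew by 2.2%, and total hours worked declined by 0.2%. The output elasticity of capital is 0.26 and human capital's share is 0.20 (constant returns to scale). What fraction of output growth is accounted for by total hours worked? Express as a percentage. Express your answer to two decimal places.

Labor's share = 1 − 0.26 − 0.2 = 0.54.
Total hours worked contributed 0.54 × (-0.2) = -0.108 pp.
Share of growth = -0.108 / 2.2 × 100 = -4.9091%.

-4.91%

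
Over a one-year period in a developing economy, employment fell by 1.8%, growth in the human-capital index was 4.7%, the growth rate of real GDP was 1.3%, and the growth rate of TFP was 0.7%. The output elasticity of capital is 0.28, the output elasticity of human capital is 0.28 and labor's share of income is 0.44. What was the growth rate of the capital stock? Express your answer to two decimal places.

Labor's share = 1 − 0.28 − 0.28 = 0.44.
gY = gA + 0.28×4.7 + 0.44×(-1.8) + 0.28×g.
0.28×g = 1.3 − 0.7 − 0.524 = 0.076.
g = 0.076 / 0.28 = 0.2714%.

0.27%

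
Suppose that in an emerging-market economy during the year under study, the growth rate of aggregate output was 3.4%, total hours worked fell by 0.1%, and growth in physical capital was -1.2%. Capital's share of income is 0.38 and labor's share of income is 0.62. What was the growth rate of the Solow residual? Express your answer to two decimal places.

3.92%

Labor's share = 1 − 0.38 = 0.62.
Physical capital: 0.38 × (-1.2) = -0.456 pp.
Total hours worked: 0.62 × (-0.1) = -0.062 pp.
TFP growth = 3.4 + 0.518 = 3.918%.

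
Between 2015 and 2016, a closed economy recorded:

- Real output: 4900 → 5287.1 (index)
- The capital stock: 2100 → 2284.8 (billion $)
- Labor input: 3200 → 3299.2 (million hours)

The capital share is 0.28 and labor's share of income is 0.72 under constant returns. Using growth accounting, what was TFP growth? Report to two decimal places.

TFP grew 3.20%.

Real output growth = (5287.1 − 4900) / 4900 = 7.9%.
The capital stock growth = (2284.8 − 2100) / 2100 = 8.8%.
Labor input growth = (3299.2 − 3200) / 3200 = 3.1%.
Labor's share = 1 − 0.28 = 0.72.
The capital stock: 0.28 × 8.8 = 2.464 pp.
Labor input: 0.72 × 3.1 = 2.232 pp.
TFP growth = 7.9 − 4.696 = 3.204%.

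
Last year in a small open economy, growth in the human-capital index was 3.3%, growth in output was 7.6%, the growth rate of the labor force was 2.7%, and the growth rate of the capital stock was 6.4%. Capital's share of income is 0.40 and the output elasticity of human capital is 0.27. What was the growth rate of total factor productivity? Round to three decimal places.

3.258%

Labor's share = 1 − 0.4 − 0.27 = 0.33.
The capital stock: 0.4 × 6.4 = 2.56 pp.
The human-capital index: 0.27 × 3.3 = 0.891 pp.
The labor force: 0.33 × 2.7 = 0.891 pp.
TFP growth = 7.6 − 4.342 = 3.258%.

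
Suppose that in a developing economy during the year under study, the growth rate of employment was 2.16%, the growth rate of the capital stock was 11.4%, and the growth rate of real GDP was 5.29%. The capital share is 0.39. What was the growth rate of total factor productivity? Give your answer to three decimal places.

-0.474%

Labor's share = 1 − 0.39 = 0.61.
The capital stock: 0.39 × 11.4 = 4.446 pp.
Employment: 0.61 × 2.16 = 1.3176 pp.
TFP growth = 5.29 − 5.7636 = -0.4736%.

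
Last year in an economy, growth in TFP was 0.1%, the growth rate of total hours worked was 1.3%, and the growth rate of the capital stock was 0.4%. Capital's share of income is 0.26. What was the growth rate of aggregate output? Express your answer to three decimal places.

Labor's share = 1 − 0.26 = 0.74.
The capital stock: 0.26 × 0.4 = 0.104 pp.
Total hours worked: 0.74 × 1.3 = 0.962 pp.
Output growth = 0.1 + 1.066 = 1.166%.

1.166%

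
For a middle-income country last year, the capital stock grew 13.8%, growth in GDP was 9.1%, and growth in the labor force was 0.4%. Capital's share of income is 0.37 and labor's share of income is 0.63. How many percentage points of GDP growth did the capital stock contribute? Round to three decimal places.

Contribution = share × growth = 0.37 × 13.8 = 5.106 pp.

5.106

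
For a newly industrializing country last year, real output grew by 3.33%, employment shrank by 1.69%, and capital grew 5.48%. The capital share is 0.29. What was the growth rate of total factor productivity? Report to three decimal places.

Labor's share = 1 − 0.29 = 0.71.
Capital: 0.29 × 5.48 = 1.5892 pp.
Employment: 0.71 × (-1.69) = -1.1999 pp.
TFP growth = 3.33 − 0.3893 = 2.9407%.

2.941%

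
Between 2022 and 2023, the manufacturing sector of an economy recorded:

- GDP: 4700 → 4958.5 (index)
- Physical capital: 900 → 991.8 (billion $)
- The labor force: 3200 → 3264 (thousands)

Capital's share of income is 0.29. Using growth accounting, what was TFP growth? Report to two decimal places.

GDP growth = (4958.5 − 4700) / 4700 = 5.5%.
Physical capital growth = (991.8 − 900) / 900 = 10.2%.
The labor force growth = (3264 − 3200) / 3200 = 2%.
Labor's share = 1 − 0.29 = 0.71.
Physical capital: 0.29 × 10.2 = 2.958 pp.
The labor force: 0.71 × 2 = 1.42 pp.
TFP growth = 5.5 − 4.378 = 1.122%.

1.12%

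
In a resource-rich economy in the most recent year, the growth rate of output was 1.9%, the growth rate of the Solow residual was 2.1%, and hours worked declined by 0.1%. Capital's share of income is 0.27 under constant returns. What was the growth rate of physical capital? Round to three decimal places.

-0.470%

Labor's share = 1 − 0.27 = 0.73.
gY = gA + 0.73×(-0.1) + 0.27×g.
0.27×g = 1.9 − 2.1 + 0.073 = -0.127.
g = -0.127 / 0.27 = -0.47037%.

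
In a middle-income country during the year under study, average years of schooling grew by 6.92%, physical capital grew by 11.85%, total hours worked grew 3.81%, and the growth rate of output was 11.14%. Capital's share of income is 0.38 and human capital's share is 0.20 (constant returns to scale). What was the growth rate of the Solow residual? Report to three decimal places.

3.653%

Labor's share = 1 − 0.38 − 0.2 = 0.42.
Physical capital: 0.38 × 11.85 = 4.503 pp.
Average years of schooling: 0.2 × 6.92 = 1.384 pp.
Total hours worked: 0.42 × 3.81 = 1.6002 pp.
TFP growth = 11.14 − 7.4872 = 3.6528%.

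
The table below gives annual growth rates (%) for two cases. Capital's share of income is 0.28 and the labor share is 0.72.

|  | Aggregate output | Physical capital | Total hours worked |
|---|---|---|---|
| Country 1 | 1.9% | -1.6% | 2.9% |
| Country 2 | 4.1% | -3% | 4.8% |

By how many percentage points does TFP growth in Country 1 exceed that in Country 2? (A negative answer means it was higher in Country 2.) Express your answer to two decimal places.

-1.22 percentage points

Labor's share = 1 − 0.28 = 0.72.
Country 1: TFP = 1.9 + 0.448 − 2.088 = 0.26%.
Country 2: TFP = 4.1 + 0.84 − 3.456 = 1.484%.
Difference = 0.26 − (1.484) = -1.224 pp.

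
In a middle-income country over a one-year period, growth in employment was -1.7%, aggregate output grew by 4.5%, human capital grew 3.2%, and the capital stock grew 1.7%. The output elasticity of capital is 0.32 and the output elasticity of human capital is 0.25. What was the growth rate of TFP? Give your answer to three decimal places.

TFP growth was 3.887%.

Labor's share = 1 − 0.32 − 0.25 = 0.43.
The capital stock: 0.32 × 1.7 = 0.544 pp.
Human capital: 0.25 × 3.2 = 0.8 pp.
Employment: 0.43 × (-1.7) = -0.731 pp.
TFP growth = 4.5 − 0.613 = 3.887%.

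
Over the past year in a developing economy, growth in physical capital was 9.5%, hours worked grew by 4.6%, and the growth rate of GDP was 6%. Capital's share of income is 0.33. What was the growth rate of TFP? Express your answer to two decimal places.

-0.22%

Labor's share = 1 − 0.33 = 0.67.
Physical capital: 0.33 × 9.5 = 3.135 pp.
Hours worked: 0.67 × 4.6 = 3.082 pp.
TFP growth = 6 − 6.217 = -0.217%.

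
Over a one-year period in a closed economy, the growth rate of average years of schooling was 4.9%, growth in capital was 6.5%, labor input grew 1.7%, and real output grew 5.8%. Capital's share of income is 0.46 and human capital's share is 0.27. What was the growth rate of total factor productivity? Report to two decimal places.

Labor's share = 1 − 0.46 − 0.27 = 0.27.
Capital: 0.46 × 6.5 = 2.99 pp.
Average years of schooling: 0.27 × 4.9 = 1.323 pp.
Labor input: 0.27 × 1.7 = 0.459 pp.
TFP growth = 5.8 − 4.772 = 1.028%.

1.03%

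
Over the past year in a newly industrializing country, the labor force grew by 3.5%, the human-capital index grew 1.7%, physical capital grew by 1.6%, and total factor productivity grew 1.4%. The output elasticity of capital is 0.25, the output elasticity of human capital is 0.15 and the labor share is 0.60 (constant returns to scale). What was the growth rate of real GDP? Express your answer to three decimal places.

4.155%

Labor's share = 1 − 0.25 − 0.15 = 0.6.
Physical capital: 0.25 × 1.6 = 0.4 pp.
The human-capital index: 0.15 × 1.7 = 0.255 pp.
The labor force: 0.6 × 3.5 = 2.1 pp.
Output growth = 1.4 + 2.755 = 4.155%.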